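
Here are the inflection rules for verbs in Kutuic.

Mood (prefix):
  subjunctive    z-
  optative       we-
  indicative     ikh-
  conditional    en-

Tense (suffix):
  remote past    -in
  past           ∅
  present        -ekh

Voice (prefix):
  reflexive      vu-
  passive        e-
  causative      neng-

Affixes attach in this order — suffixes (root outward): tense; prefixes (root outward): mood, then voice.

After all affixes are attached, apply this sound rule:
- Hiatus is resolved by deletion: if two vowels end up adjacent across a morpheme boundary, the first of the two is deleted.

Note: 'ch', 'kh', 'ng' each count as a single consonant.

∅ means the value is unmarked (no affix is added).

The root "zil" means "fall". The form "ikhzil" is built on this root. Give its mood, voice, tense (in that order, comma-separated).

Segment: e-ikh-zil.
mood: ikh- → indicative.
voice: e- → passive.
tense: ∅ → past.

indicative, passive, past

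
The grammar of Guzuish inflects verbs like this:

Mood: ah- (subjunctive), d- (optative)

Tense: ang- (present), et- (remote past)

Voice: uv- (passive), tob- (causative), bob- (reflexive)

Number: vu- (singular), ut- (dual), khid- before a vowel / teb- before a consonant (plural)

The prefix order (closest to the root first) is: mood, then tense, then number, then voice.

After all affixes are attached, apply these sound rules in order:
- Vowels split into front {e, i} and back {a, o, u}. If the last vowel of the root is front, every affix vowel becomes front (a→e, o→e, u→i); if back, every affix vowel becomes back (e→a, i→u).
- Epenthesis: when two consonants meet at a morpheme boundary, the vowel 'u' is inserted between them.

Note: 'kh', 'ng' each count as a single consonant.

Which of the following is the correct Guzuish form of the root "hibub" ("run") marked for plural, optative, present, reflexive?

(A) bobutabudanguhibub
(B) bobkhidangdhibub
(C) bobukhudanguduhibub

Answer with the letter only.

Attach mood optative d- → dhibub.
Attach tense present ang- → angdhibub.
Attach number plural khid- (before vowel 'a') → khidangdhibub.
Attach voice reflexive bob- → bobkhidangdhibub.
Apply vowel harmony: bobkhidangdhibub → bobkhudangdhibub.
Apply epenthesis: bobkhudangdhibub → bobukhudanguduhibub.
So the correct form is bobukhudanguduhibub, option (C).
(B) bobkhidangdhibub is wrong: it fails to apply the sound rule(s).
(A) bobutabudanguhibub is wrong: it has the affixes in the wrong order.

C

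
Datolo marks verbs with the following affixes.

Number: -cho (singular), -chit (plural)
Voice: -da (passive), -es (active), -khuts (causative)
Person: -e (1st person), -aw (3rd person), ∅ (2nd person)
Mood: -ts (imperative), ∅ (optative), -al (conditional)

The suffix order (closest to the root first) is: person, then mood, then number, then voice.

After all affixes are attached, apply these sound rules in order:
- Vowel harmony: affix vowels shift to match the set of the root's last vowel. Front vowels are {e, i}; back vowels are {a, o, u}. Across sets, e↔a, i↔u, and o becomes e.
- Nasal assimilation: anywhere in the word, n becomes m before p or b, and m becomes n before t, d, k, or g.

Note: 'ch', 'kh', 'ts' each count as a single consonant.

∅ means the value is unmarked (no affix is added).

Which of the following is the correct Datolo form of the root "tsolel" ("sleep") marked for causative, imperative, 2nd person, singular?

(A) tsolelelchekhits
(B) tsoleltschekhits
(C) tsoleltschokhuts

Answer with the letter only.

person = 2nd person: zero marking, form stays tsolel.
Attach mood imperative -ts → tsolelts.
Attach number singular -cho → tsoleltscho.
Attach voice causative -khuts → tsoleltschokhuts.
Apply vowel harmony: tsoleltschokhuts → tsoleltschekhits.
Nasal assimilation: no change.
So the correct form is tsoleltschekhits, option (B).
(C) tsoleltschokhuts is wrong: it fails to apply the sound rule(s).
(A) tsolelelchekhits is wrong: it uses conditional instead of imperative for mood.

B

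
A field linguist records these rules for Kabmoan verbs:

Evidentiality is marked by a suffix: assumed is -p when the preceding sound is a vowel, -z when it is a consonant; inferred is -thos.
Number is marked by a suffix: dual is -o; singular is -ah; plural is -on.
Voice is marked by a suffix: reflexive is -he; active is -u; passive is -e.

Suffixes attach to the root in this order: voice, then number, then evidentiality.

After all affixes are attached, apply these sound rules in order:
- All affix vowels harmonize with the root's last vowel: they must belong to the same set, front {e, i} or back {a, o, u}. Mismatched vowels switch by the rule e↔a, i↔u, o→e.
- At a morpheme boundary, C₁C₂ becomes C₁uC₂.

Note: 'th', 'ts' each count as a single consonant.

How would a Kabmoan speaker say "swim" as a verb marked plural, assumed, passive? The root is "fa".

faaonuz

Attach voice passive -e → fae.
Attach number plural -on → faeon.
Attach evidentiality assumed -z (after consonant 'n') → faeonz.
Apply vowel harmony: faeonz → faaonz.
Apply epenthesis: faaonz → faaonuz.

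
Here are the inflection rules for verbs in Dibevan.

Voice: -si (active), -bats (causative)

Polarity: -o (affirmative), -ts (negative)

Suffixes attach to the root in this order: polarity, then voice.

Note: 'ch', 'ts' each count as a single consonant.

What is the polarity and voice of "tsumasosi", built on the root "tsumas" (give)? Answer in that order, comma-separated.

affirmative, active

Segment: tsumas-o-si.
polarity: -o → affirmative.
voice: -si → active.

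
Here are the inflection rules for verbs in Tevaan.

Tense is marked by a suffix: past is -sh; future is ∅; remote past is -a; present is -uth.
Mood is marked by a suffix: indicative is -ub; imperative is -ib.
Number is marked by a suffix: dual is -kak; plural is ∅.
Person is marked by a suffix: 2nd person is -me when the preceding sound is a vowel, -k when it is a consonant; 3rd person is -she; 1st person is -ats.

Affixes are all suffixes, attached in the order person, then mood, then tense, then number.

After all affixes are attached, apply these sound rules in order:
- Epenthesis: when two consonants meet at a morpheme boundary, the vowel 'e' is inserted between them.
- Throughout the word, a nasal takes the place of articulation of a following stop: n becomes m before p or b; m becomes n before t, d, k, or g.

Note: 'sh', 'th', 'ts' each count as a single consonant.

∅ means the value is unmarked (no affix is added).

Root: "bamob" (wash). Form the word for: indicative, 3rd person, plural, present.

bamobesheubuth

Attach person 3rd person -she → bamobshe.
Attach mood indicative -ub → bamobsheub.
Attach tense present -uth → bamobsheubuth.
number = plural: zero marking, form stays bamobsheubuth.
Apply epenthesis: bamobsheubuth → bamobesheubuth.
Nasal assimilation: no change.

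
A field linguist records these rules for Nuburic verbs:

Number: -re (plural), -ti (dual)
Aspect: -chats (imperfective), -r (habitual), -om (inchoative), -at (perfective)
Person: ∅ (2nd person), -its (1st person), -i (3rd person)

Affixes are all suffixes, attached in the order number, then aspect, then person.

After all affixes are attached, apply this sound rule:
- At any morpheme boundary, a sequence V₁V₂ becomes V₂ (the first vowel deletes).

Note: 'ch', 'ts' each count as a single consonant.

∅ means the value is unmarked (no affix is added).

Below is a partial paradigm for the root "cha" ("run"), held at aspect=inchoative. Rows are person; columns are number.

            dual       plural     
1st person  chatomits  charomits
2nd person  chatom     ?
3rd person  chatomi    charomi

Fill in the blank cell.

Attach number plural -re → chare.
Attach aspect inchoative -om → chareom.
person = 2nd person: zero marking, form stays chareom.
Apply vowel deletion: chareom → charom.

charom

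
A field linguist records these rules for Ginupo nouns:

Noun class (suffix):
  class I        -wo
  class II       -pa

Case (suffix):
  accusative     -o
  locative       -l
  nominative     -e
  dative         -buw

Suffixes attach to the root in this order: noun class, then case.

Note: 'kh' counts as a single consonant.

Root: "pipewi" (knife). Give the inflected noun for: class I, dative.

Attach noun class class I -wo → pipewiwo.
Attach case dative -buw → pipewiwobuw.

pipewiwobuw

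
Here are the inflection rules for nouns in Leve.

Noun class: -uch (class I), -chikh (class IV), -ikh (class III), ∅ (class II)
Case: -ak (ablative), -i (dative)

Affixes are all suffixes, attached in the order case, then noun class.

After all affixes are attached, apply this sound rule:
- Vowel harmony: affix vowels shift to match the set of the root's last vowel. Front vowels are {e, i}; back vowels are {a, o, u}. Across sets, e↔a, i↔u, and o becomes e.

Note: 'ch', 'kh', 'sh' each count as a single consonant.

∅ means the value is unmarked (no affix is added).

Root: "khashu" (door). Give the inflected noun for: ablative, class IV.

khashuakchukh

Attach case ablative -ak → khashuak.
Attach noun class class IV -chikh → khashuakchikh.
Apply vowel harmony: khashuakchikh → khashuakchukh.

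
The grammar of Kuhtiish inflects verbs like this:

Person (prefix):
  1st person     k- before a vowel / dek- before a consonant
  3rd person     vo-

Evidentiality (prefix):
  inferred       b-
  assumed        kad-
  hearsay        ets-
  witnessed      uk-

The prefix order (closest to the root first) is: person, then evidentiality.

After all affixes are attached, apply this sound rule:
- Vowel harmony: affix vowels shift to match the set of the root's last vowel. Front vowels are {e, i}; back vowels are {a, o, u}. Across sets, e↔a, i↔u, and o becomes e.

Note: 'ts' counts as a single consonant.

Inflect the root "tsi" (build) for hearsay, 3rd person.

Attach person 3rd person vo- → votsi.
Attach evidentiality hearsay ets- → etsvotsi.
Apply vowel harmony: etsvotsi → etsvetsi.

etsvetsi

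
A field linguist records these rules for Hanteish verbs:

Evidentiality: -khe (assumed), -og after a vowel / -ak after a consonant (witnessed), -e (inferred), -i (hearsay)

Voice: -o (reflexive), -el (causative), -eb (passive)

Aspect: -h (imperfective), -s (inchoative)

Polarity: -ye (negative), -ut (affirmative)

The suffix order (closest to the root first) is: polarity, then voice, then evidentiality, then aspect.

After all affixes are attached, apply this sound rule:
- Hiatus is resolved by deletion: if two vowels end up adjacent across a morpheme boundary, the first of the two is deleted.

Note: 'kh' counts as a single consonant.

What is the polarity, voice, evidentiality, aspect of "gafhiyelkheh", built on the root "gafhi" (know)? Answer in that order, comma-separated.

negative, causative, assumed, imperfective

Segment: gafhi-ye-el-khe-h.
polarity: -ye → negative.
voice: -el → causative.
evidentiality: -khe → assumed.
aspect: -h → imperfective.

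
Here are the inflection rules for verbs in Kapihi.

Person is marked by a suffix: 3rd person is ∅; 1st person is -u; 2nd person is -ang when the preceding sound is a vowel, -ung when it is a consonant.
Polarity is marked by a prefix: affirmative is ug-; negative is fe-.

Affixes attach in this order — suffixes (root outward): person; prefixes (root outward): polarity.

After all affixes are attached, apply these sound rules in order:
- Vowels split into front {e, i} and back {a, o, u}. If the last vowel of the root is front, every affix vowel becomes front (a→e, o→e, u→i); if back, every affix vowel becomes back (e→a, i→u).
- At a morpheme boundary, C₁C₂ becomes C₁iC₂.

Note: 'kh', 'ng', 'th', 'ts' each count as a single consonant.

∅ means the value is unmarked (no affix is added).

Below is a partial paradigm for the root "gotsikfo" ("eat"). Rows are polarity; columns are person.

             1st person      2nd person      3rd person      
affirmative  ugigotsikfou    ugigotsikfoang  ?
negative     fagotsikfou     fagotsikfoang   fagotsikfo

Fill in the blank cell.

ugigotsikfo

Attach polarity affirmative ug- → uggotsikfo.
person = 3rd person: zero marking, form stays uggotsikfo.
Vowel harmony: no change.
Apply epenthesis: uggotsikfo → ugigotsikfo.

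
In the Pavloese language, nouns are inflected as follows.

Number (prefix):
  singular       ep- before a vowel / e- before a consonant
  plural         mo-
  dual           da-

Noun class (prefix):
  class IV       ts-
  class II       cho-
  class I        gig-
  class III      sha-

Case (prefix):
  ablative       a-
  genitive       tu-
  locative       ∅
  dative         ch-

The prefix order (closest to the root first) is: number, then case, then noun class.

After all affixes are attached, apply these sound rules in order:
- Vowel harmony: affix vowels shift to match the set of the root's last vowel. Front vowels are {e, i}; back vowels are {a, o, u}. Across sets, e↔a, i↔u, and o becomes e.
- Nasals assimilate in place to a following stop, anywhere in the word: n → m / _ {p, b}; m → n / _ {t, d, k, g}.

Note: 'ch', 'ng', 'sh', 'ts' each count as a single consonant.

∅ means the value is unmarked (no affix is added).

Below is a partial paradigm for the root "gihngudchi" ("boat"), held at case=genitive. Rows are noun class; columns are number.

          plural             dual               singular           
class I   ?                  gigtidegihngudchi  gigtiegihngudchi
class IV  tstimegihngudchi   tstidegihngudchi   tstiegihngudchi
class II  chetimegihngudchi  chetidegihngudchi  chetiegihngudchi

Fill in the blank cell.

Attach number plural mo- → mogihngudchi.
Attach case genitive tu- → tumogihngudchi.
Attach noun class class I gig- → gigtumogihngudchi.
Apply vowel harmony: gigtumogihngudchi → gigtimegihngudchi.
Nasal assimilation: no change.

gigtimegihngudchi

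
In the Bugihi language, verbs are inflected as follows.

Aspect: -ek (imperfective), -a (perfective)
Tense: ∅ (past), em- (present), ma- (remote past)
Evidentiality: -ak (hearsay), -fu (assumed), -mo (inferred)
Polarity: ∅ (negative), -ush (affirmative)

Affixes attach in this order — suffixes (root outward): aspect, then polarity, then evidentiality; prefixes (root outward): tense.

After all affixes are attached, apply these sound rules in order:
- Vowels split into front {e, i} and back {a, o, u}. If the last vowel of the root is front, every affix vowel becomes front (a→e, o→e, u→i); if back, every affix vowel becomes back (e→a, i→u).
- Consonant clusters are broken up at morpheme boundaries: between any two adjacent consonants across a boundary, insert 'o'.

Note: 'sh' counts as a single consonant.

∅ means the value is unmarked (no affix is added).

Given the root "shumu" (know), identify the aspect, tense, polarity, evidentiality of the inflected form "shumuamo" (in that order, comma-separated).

perfective, past, negative, inferred

Segment: shumu-a-mo.
aspect: -a → perfective.
tense: ∅ → past.
polarity: ∅ → negative.
evidentiality: -mo → inferred.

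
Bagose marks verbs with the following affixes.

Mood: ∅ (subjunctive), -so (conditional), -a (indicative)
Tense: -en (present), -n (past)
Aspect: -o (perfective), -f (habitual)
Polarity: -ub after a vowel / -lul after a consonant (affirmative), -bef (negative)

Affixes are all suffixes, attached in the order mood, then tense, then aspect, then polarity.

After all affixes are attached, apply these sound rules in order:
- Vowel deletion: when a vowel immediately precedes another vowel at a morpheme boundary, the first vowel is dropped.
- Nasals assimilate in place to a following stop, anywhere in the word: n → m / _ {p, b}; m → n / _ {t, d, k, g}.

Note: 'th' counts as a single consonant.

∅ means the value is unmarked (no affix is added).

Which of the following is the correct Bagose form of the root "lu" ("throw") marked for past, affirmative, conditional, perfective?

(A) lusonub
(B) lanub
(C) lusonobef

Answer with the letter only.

A

Attach mood conditional -so → luso.
Attach tense past -n → luson.
Attach aspect perfective -o → lusono.
Attach polarity affirmative -ub (after vowel 'o') → lusonoub.
Apply vowel deletion: lusonoub → lusonub.
Nasal assimilation: no change.
So the correct form is lusonub, option (A).
(B) lanub is wrong: it uses indicative instead of conditional for mood.
(C) lusonobef is wrong: it uses negative instead of affirmative for polarity.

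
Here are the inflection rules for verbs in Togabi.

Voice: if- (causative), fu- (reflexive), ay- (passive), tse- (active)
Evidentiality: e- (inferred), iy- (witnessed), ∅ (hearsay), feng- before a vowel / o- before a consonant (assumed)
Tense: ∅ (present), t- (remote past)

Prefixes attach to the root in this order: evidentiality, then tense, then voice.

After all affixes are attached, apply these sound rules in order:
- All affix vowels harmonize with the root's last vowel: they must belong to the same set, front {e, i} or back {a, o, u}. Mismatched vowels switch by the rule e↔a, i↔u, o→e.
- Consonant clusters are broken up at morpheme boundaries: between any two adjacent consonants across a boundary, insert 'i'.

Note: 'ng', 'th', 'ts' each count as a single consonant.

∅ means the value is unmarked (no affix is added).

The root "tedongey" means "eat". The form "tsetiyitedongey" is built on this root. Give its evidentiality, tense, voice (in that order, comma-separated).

Segment: tse-t-iy-tedongey.
evidentiality: iy- → witnessed.
tense: t- → remote past.
voice: tse- → active.

witnessed, remote past, active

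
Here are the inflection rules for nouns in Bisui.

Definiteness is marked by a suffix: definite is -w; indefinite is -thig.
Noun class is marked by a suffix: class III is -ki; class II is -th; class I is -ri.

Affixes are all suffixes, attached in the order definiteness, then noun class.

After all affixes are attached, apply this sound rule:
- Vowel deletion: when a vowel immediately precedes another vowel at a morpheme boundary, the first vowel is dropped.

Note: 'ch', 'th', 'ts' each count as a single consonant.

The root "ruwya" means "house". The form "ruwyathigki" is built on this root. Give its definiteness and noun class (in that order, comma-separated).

Segment: ruwya-thig-ki.
definiteness: -thig → indefinite.
noun class: -ki → class III.

indefinite, class III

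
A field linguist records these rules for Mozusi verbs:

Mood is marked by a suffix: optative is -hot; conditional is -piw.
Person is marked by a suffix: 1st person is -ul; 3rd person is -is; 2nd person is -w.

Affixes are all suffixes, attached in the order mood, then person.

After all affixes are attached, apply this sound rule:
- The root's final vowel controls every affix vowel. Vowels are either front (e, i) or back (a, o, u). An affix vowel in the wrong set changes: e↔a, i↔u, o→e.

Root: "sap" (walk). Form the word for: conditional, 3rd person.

Attach mood conditional -piw → sappiw.
Attach person 3rd person -is → sappiwis.
Apply vowel harmony: sappiwis → sappuwus.

sappuwus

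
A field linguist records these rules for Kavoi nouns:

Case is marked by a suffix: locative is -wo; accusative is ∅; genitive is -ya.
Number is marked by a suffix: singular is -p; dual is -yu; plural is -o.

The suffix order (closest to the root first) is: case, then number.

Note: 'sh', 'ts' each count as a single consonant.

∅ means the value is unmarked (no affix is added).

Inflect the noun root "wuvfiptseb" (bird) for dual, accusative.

wuvfiptsebyu

case = accusative: zero marking, form stays wuvfiptseb.
Attach number dual -yu → wuvfiptsebyu.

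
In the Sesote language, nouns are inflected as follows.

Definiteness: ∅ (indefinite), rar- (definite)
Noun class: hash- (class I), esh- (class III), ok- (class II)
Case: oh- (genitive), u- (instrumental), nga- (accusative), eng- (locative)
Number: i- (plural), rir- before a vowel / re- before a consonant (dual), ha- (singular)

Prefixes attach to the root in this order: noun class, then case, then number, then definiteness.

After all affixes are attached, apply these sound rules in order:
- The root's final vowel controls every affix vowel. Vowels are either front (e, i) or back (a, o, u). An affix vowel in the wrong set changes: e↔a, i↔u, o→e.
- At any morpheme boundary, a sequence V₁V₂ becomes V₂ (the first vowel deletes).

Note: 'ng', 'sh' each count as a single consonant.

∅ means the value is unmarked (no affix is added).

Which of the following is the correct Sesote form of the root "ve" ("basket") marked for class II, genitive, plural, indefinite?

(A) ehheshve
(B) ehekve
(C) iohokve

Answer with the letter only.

Attach noun class class II ok- → okve.
Attach case genitive oh- → ohokve.
Attach number plural i- → iohokve.
definiteness = indefinite: zero marking, form stays iohokve.
Apply vowel harmony: iohokve → iehekve.
Apply vowel deletion: iehekve → ehekve.
So the correct form is ehekve, option (B).
(A) ehheshve is wrong: it uses class I instead of class II for noun class.
(C) iohokve is wrong: it fails to apply the sound rule(s).

B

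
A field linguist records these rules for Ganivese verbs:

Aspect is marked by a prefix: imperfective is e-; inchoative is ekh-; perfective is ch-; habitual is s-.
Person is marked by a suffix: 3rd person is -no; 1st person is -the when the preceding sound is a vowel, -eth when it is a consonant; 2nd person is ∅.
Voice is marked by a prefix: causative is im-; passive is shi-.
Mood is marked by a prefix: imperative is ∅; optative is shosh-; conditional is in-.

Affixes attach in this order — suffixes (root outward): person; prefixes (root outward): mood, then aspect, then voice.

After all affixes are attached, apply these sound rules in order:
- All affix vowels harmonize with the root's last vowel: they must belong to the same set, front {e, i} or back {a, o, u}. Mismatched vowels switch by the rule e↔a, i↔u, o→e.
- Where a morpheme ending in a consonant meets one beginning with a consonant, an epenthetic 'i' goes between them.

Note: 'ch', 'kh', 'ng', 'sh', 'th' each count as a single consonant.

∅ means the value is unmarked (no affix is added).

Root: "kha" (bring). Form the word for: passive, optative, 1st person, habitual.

shusishoshikhatha

Attach mood optative shosh- → shoshkha.
Attach aspect habitual s- → sshoshkha.
Attach person 1st person -the (after vowel 'a') → sshoshkhathe.
Attach voice passive shi- → shisshoshkhathe.
Apply vowel harmony: shisshoshkhathe → shusshoshkhatha.
Apply epenthesis: shusshoshkhatha → shusishoshikhatha.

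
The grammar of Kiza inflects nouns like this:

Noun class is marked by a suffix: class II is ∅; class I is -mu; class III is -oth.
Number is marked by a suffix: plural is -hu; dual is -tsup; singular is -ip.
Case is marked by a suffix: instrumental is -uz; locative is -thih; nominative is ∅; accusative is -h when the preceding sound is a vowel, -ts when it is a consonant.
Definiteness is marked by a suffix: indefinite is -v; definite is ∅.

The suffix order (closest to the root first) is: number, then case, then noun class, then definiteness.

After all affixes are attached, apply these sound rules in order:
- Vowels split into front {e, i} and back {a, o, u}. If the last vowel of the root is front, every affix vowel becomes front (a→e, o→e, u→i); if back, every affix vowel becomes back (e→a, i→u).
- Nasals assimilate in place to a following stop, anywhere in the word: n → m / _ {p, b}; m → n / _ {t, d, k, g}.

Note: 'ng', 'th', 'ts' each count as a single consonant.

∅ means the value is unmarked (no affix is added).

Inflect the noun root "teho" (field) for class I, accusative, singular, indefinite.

tehouptsmuv

Attach number singular -ip → tehoip.
Attach case accusative -ts (after consonant 'p') → tehoipts.
Attach noun class class I -mu → tehoiptsmu.
Attach definiteness indefinite -v → tehoiptsmuv.
Apply vowel harmony: tehoiptsmuv → tehouptsmuv.
Nasal assimilation: no change.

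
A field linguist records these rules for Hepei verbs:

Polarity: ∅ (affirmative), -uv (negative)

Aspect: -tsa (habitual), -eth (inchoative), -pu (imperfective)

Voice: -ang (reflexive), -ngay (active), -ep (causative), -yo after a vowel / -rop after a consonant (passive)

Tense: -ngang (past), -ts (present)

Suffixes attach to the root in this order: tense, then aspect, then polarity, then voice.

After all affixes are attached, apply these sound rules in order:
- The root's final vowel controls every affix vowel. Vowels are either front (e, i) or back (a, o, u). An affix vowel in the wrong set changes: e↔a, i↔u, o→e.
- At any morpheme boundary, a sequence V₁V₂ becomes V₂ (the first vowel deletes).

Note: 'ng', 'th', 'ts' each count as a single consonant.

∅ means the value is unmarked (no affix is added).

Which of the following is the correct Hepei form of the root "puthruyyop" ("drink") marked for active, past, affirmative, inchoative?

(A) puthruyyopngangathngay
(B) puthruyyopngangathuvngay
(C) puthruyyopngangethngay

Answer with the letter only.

A

Attach tense past -ngang → puthruyyopngang.
Attach aspect inchoative -eth → puthruyyopngangeth.
polarity = affirmative: zero marking, form stays puthruyyopngangeth.
Attach voice active -ngay → puthruyyopngangethngay.
Apply vowel harmony: puthruyyopngangethngay → puthruyyopngangathngay.
Vowel deletion: no change.
So the correct form is puthruyyopngangathngay, option (A).
(B) puthruyyopngangathuvngay is wrong: it uses negative instead of affirmative for polarity.
(C) puthruyyopngangethngay is wrong: it fails to apply the sound rule(s).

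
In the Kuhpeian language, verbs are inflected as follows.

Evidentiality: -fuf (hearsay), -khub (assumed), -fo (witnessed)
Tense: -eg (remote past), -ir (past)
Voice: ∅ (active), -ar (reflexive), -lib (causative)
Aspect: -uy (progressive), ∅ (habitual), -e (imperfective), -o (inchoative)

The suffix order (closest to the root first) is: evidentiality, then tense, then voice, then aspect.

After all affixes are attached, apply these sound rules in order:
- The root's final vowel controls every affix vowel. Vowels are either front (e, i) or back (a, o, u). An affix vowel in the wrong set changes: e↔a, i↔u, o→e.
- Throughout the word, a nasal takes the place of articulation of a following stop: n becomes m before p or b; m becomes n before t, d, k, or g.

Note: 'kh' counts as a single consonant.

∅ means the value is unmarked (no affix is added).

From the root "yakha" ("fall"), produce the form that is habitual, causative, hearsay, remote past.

Attach evidentiality hearsay -fuf → yakhafuf.
Attach tense remote past -eg → yakhafufeg.
Attach voice causative -lib → yakhafufeglib.
aspect = habitual: zero marking, form stays yakhafufeglib.
Apply vowel harmony: yakhafufeglib → yakhafufaglub.
Nasal assimilation: no change.

yakhafufaglub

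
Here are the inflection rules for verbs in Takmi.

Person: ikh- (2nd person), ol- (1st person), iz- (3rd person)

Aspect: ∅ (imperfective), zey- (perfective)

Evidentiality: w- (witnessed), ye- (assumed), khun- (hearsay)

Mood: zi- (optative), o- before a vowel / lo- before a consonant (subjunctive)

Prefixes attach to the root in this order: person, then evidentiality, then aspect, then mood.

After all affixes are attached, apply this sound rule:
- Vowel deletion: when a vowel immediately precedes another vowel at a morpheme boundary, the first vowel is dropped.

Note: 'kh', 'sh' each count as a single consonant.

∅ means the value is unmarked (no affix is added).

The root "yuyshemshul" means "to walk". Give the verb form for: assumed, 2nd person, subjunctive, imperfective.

Attach person 2nd person ikh- → ikhyuyshemshul.
Attach evidentiality assumed ye- → yeikhyuyshemshul.
aspect = imperfective: zero marking, form stays yeikhyuyshemshul.
Attach mood subjunctive lo- (before consonant 'y') → loyeikhyuyshemshul.
Apply vowel deletion: loyeikhyuyshemshul → loyikhyuyshemshul.

loyikhyuyshemshul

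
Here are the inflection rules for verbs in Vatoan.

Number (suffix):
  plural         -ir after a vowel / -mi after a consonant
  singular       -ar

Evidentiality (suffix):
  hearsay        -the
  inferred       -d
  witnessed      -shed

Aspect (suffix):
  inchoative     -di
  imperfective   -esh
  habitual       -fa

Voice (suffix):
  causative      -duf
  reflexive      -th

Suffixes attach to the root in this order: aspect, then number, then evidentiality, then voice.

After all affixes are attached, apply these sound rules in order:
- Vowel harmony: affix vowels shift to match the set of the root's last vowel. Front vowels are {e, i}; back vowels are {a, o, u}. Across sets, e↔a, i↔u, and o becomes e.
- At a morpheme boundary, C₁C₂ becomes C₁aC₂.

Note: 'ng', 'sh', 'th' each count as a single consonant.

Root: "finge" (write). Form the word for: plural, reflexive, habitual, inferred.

Attach aspect habitual -fa → fingefa.
Attach number plural -ir (after vowel 'a') → fingefair.
Attach evidentiality inferred -d → fingefaird.
Attach voice reflexive -th → fingefairdth.
Apply vowel harmony: fingefairdth → fingefeirdth.
Apply epenthesis: fingefeirdth → fingefeiradath.

fingefeiradath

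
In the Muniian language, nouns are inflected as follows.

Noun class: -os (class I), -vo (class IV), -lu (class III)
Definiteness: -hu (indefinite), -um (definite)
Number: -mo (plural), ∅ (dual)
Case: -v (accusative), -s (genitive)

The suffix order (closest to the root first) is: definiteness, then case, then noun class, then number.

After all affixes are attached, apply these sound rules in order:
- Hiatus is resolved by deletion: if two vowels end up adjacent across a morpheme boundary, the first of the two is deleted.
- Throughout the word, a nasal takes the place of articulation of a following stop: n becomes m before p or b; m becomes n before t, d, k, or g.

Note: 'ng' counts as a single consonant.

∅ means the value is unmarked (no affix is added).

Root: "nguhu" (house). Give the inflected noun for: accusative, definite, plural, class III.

nguhumvlumo

Attach definiteness definite -um → nguhuum.
Attach case accusative -v → nguhuumv.
Attach noun class class III -lu → nguhuumvlu.
Attach number plural -mo → nguhuumvlumo.
Apply vowel deletion: nguhuumvlumo → nguhumvlumo.
Nasal assimilation: no change.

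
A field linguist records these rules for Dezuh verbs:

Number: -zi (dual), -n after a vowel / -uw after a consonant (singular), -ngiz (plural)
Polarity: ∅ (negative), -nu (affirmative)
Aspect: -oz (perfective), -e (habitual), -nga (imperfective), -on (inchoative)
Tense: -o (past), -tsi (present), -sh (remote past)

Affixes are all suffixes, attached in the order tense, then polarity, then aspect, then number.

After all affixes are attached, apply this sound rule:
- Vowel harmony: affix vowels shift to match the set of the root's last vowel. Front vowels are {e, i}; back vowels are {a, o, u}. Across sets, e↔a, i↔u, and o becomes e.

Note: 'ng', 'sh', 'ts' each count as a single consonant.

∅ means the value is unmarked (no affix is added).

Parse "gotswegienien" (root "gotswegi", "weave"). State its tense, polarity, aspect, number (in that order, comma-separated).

Segment: gotswegi-o-nu-e-n.
tense: -o → past.
polarity: -nu → affirmative.
aspect: -e → habitual.
number: -n/uw → singular.

past, affirmative, habitual, singular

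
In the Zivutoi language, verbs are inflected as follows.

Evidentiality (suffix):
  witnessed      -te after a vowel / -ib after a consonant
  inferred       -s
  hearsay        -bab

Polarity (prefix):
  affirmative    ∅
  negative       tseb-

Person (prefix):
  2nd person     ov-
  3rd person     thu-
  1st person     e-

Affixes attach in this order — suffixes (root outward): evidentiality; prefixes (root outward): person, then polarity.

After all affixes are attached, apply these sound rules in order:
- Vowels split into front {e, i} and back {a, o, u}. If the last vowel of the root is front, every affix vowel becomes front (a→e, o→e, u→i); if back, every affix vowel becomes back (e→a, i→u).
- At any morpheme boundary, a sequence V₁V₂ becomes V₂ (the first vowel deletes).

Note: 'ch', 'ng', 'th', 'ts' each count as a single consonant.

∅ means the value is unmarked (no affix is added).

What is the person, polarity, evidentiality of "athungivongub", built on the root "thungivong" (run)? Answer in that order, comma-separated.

Segment: e-thungivong-ib.
person: e- → 1st person.
polarity: ∅ → affirmative.
evidentiality: -te/ib → witnessed.

1st person, affirmative, witnessed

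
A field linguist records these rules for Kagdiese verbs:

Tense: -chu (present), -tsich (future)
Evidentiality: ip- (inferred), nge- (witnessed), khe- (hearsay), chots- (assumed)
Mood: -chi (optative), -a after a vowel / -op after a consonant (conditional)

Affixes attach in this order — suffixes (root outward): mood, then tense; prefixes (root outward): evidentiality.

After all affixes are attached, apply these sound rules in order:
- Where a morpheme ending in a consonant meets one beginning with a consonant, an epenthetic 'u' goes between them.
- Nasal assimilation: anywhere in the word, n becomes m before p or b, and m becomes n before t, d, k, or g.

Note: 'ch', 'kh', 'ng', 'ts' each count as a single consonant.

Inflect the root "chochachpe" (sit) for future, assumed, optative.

Attach mood optative -chi → chochachpechi.
Attach evidentiality assumed chots- → chotschochachpechi.
Attach tense future -tsich → chotschochachpechitsich.
Apply epenthesis: chotschochachpechitsich → chotsuchochachpechitsich.
Nasal assimilation: no change.

chotsuchochachpechitsich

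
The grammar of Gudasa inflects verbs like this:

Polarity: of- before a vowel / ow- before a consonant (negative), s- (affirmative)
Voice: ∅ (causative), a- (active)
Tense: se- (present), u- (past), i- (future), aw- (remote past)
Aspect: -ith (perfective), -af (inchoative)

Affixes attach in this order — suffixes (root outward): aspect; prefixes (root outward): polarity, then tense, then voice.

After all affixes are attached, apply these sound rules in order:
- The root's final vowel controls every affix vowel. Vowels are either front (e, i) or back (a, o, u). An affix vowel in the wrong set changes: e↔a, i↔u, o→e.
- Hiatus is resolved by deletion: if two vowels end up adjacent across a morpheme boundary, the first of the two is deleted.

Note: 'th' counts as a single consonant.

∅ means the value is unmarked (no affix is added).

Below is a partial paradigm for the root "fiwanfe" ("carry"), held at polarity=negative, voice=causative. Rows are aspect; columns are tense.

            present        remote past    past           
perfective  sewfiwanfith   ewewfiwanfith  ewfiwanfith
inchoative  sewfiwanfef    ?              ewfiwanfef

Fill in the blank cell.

Attach polarity negative ow- (before consonant 'f') → owfiwanfe.
Attach tense remote past aw- → awowfiwanfe.
Attach aspect inchoative -af → awowfiwanfeaf.
voice = causative: zero marking, form stays awowfiwanfeaf.
Apply vowel harmony: awowfiwanfeaf → ewewfiwanfeef.
Apply vowel deletion: ewewfiwanfeef → ewewfiwanfef.

ewewfiwanfef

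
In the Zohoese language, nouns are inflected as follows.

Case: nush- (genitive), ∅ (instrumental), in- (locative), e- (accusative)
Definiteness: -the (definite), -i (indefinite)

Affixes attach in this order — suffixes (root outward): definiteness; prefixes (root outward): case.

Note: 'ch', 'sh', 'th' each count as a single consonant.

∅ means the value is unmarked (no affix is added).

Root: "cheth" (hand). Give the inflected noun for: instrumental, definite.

cheththe

case = instrumental: zero marking, form stays cheth.
Attach definiteness definite -the → cheththe.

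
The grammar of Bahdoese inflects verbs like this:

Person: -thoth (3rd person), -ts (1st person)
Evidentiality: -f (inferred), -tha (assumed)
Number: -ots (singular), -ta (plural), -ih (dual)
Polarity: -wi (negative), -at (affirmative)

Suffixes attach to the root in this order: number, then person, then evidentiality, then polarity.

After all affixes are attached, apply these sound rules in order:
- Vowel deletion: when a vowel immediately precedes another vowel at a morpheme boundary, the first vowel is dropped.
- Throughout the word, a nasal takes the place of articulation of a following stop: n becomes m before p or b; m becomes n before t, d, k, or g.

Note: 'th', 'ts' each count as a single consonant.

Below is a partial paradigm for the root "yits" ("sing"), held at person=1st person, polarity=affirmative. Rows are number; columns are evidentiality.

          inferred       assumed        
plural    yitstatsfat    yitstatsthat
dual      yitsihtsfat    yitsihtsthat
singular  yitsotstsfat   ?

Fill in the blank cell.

yitsotststhat

Attach number singular -ots → yitsots.
Attach person 1st person -ts → yitsotsts.
Attach evidentiality assumed -tha → yitsotststha.
Attach polarity affirmative -at → yitsotststhaat.
Apply vowel deletion: yitsotststhaat → yitsotststhat.
Nasal assimilation: no change.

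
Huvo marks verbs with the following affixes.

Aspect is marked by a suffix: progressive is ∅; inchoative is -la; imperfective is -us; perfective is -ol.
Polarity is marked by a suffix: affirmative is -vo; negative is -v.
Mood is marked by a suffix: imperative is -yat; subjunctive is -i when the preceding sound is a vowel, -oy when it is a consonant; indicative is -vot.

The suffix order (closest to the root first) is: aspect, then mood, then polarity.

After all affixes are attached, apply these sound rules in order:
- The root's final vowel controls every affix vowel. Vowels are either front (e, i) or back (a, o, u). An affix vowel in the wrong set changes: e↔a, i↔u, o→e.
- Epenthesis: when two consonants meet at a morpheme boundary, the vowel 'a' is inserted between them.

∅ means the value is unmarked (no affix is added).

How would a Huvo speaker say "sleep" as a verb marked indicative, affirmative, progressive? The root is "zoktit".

aspect = progressive: zero marking, form stays zoktit.
Attach mood indicative -vot → zoktitvot.
Attach polarity affirmative -vo → zoktitvotvo.
Apply vowel harmony: zoktitvotvo → zoktitvetve.
Apply epenthesis: zoktitvetve → zoktitavetave.

zoktitavetave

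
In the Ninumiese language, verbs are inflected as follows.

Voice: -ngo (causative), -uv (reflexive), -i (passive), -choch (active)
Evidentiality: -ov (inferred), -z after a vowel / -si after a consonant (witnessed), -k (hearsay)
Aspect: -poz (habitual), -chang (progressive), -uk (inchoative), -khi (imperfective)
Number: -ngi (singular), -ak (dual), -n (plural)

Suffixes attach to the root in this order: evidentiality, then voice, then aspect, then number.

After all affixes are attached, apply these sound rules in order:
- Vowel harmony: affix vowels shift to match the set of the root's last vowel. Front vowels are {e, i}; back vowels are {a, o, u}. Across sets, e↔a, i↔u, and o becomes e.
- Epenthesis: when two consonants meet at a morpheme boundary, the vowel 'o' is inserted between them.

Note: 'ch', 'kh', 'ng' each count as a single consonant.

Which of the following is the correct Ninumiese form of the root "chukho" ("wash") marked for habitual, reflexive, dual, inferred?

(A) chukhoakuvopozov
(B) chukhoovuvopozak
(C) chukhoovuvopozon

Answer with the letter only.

Attach evidentiality inferred -ov → chukhoov.
Attach voice reflexive -uv → chukhoovuv.
Attach aspect habitual -poz → chukhoovuvpoz.
Attach number dual -ak → chukhoovuvpozak.
Vowel harmony: no change.
Apply epenthesis: chukhoovuvpozak → chukhoovuvopozak.
So the correct form is chukhoovuvopozak, option (B).
(C) chukhoovuvopozon is wrong: it uses plural instead of dual for number.
(A) chukhoakuvopozov is wrong: it has the affixes in the wrong order.

B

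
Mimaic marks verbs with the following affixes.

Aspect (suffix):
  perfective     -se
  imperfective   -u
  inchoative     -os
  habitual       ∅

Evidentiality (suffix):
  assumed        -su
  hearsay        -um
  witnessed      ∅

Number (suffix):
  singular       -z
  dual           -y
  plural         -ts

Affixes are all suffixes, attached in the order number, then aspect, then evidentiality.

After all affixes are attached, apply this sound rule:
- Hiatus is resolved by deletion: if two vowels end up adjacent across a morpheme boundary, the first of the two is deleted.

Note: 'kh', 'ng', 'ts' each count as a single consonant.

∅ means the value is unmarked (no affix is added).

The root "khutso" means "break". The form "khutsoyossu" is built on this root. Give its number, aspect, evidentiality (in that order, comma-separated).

Segment: khutso-y-os-su.
number: -y → dual.
aspect: -os → inchoative.
evidentiality: -su → assumed.

dual, inchoative, assumed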